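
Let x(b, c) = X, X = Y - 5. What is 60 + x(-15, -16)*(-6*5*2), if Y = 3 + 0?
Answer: 180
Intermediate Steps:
Y = 3
X = -2 (X = 3 - 5 = -2)
x(b, c) = -2
60 + x(-15, -16)*(-6*5*2) = 60 - 2*(-6*5)*2 = 60 - (-60)*2 = 60 - 2*(-60) = 60 + 120 = 180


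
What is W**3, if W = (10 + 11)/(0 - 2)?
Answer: -9261/8 ≈ -1157.6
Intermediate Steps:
W = -21/2 (W = 21/(-2) = 21*(-1/2) = -21/2 ≈ -10.500)
W**3 = (-21/2)**3 = -9261/8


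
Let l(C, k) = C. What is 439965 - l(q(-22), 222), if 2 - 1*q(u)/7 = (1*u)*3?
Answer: 439489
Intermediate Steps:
q(u) = 14 - 21*u (q(u) = 14 - 7*1*u*3 = 14 - 7*u*3 = 14 - 21*u)
439965 - l(q(-22), 222) = 439965 - (14 - 21*(-22)) = 439965 - (14 + 462) = 439965 - 1*476 = 439965 - 476 = 439489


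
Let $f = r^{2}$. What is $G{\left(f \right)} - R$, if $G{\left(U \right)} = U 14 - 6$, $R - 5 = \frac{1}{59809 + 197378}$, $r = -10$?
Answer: $\frac{357232742}{257187} \approx 1389.0$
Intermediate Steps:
$f = 100$ ($f = \left(-10\right)^{2} = 100$)
$R = \frac{1285936}{257187}$ ($R = 5 + \frac{1}{59809 + 197378} = 5 + \frac{1}{257187} = \frac{1285936}{257187} \approx 5.0$)
$G{\left(U \right)} = -6 + 14 U$ ($G{\left(U \right)} = 14 U - 6 = -6 + 14 U$)
$G{\left(f \right)} - R = \left(-6 + 14 \cdot 100\right) - \frac{1285936}{257187} = \left(-6 + 1400\right) - \frac{1285936}{257187} = 1394 - \frac{1285936}{257187} = \frac{357232742}{257187}$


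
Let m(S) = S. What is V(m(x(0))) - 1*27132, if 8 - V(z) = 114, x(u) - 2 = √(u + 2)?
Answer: -27238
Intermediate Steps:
x(u) = 2 + √(2 + u) (x(u) = 2 + √(u + 2) = 2 + √(2 + u))
V(z) = -106 (V(z) = 8 - 1*114 = 8 - 114 = -106)
V(m(x(0))) - 1*27132 = -106 - 1*27132 = -106 - 27132 = -27238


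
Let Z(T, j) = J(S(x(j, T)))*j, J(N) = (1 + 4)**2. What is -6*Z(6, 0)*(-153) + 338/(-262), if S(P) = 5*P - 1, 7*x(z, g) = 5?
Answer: -169/131 ≈ -1.2901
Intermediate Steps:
x(z, g) = 5/7 (x(z, g) = (1/7)*5 = 5/7)
S(P) = -1 + 5*P
J(N) = 25 (J(N) = 5**2 = 25)
Z(T, j) = 25*j
-6*Z(6, 0)*(-153) + 338/(-262) = -150*0*(-153) + 338/(-262) = -6*0*(-153) + 338*(-1/262) = 0*(-153) - 169/131 = 0 - 169/131 = -169/131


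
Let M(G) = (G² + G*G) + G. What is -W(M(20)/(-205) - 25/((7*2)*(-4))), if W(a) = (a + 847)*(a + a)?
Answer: 9399367/1568 ≈ 5994.5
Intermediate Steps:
M(G) = G + 2*G² (M(G) = (G² + G²) + G = 2*G² + G = G + 2*G²)
W(a) = 2*a*(847 + a) (W(a) = (847 + a)*(2*a) = 2*a*(847 + a))
-W(M(20)/(-205) - 25/((7*2)*(-4))) = -2*((20*(1 + 2*20))/(-205) - 25/((7*2)*(-4)))*(847 + ((20*(1 + 2*20))/(-205) - 25/((7*2)*(-4)))) = -2*((20*(1 + 40))*(-1/205) - 25/(14*(-4)))*(847 + ((20*(1 + 40))*(-1/205) - 25/(14*(-4)))) = -2*((20*41)*(-1/205) - 25/(-56))*(847 + ((20*41)*(-1/205) - 25/(-56))) = -2*(820*(-1/205) - 25*(-1/56))*(847 + (820*(-1/205) - 25*(-1/56))) = -2*(-4 + 25/56)*(847 + (-4 + 25/56)) = -2*(-199)*(847 - 199/56)/56 = -2*(-199)*47233/(56*56) = -1*(-9399367/1568) = 9399367/1568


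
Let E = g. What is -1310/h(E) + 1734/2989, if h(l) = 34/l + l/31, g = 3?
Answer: -362306628/3177307 ≈ -114.03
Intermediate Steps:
E = 3
h(l) = 34/l + l/31 (h(l) = 34/l + l*(1/31) = 34/l + l/31)
-1310/h(E) + 1734/2989 = -1310/(34/3 + (1/31)*3) + 1734/2989 = -1310/(34*(1/3) + 3/31) + 1734*(1/2989) = -1310/(34/3 + 3/31) + 1734/2989 = -1310/1063/93 + 1734/2989 = -1310*93/1063 + 1734/2989 = -121830/1063 + 1734/2989 = -362306628/3177307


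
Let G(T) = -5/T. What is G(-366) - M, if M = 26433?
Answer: -9674473/366 ≈ -26433.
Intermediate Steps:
G(-366) - M = -5/(-366) - 1*26433 = -5*(-1/366) - 26433 = 5/366 - 26433 = -9674473/366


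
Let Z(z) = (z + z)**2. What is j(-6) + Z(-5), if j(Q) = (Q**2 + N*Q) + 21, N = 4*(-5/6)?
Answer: 177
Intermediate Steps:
Z(z) = 4*z**2 (Z(z) = (2*z)**2 = 4*z**2)
N = -10/3 (N = 4*(-5*1/6) = 4*(-5/6) = -10/3 ≈ -3.3333)
j(Q) = 21 + Q**2 - 10*Q/3 (j(Q) = (Q**2 - 10*Q/3) + 21 = 21 + Q**2 - 10*Q/3)
j(-6) + Z(-5) = (21 + (-6)**2 - 10/3*(-6)) + 4*(-5)**2 = (21 + 36 + 20) + 4*25 = 77 + 100 = 177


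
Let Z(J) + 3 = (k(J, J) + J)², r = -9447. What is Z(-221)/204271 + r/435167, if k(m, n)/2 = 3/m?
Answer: 944006669092745/4341574086870137 ≈ 0.21743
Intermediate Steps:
k(m, n) = 6/m (k(m, n) = 2*(3/m) = 6/m)
Z(J) = -3 + (J + 6/J)² (Z(J) = -3 + (6/J + J)² = -3 + (J + 6/J)²)
Z(-221)/204271 + r/435167 = (9 + (-221)² + 36/(-221)²)/204271 - 9447/435167 = (9 + 48841 + 36*(1/48841))*(1/204271) - 9447*1/435167 = (9 + 48841 + 36/48841)*(1/204271) - 9447/435167 = (2385882886/48841)*(1/204271) - 9447/435167 = 2385882886/9976799911 - 9447/435167 = 944006669092745/4341574086870137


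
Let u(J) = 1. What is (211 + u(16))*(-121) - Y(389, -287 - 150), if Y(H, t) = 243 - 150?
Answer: -25745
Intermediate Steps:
Y(H, t) = 93
(211 + u(16))*(-121) - Y(389, -287 - 150) = (211 + 1)*(-121) - 1*93 = 212*(-121) - 93 = -25652 - 93 = -25745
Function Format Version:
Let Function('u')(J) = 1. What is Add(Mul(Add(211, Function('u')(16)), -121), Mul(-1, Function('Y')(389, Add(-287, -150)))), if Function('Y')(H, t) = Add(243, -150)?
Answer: -25745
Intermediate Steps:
Function('Y')(H, t) = 93
Add(Mul(Add(211, Function('u')(16)), -121), Mul(-1, Function('Y')(389, Add(-287, -150)))) = Add(Mul(Add(211, 1), -121), Mul(-1, 93)) = Add(Mul(212, -121), -93) = Add(-25652, -93) = -25745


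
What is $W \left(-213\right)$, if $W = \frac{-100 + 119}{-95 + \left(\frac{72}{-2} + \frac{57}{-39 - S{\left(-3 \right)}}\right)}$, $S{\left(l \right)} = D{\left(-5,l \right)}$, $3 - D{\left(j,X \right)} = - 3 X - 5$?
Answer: $\frac{8094}{265} \approx 30.543$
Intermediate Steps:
$D{\left(j,X \right)} = 8 + 3 X$ ($D{\left(j,X \right)} = 3 - \left(- 3 X - 5\right) = 3 - \left(-5 - 3 X\right) = 3 + \left(5 + 3 X\right) = 8 + 3 X$)
$S{\left(l \right)} = 8 + 3 l$
$W = - \frac{38}{265}$ ($W = \frac{-100 + 119}{-95 + \left(\frac{72}{-2} + \frac{57}{-39 - \left(8 + 3 \left(-3\right)\right)}\right)} = \frac{19}{-95 + \left(72 \left(- \frac{1}{2}\right) + \frac{57}{-39 - \left(8 - 9\right)}\right)} = \frac{19}{-95 - \left(36 - \frac{57}{-39 - -1}\right)} = \frac{19}{-95 - \left(36 - \frac{57}{-39 + 1}\right)} = \frac{19}{-95 - \left(36 - \frac{57}{-38}\right)} = \frac{19}{-95 + \left(-36 + 57 \left(- \frac{1}{38}\right)\right)} = \frac{19}{-95 - \frac{75}{2}} = \frac{19}{- \frac{265}{2}} = 19 \left(- \frac{2}{265}\right) = - \frac{38}{265} \approx -0.1434$)
$W \left(-213\right) = \left(- \frac{38}{265}\right) \left(-213\right) = \frac{8094}{265}$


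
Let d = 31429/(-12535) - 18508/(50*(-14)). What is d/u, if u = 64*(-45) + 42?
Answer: -22727/2695025 ≈ -0.0084329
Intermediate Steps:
u = -2838 (u = -2880 + 42 = -2838)
d = 1499982/62675 (d = 31429*(-1/12535) - 18508/(-700) = -31429/12535 - 18508*(-1/700) = -31429/12535 + 661/25 = 1499982/62675 ≈ 23.933)
d/u = (1499982/62675)/(-2838) = (1499982/62675)*(-1/2838) = -22727/2695025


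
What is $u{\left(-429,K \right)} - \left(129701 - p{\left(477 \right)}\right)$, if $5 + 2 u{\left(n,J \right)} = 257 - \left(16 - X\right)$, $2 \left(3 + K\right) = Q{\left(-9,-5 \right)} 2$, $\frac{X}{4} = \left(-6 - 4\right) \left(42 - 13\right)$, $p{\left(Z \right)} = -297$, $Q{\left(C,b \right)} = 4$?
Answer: $-130460$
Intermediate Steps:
$X = -1160$ ($X = 4 \left(-6 - 4\right) \left(42 - 13\right) = 4 \left(\left(-10\right) 29\right) = 4 \left(-290\right) = -1160$)
$K = 1$ ($K = -3 + \frac{4 \cdot 2}{2} = -3 + \frac{1}{2} \cdot 8 = -3 + 4 = 1$)
$u{\left(n,J \right)} = -462$ ($u{\left(n,J \right)} = - \frac{5}{2} + \frac{257 - \left(16 - -1160\right)}{2} = - \frac{5}{2} + \frac{257 - \left(16 + 1160\right)}{2} = - \frac{5}{2} + \frac{257 - 1176}{2} = - \frac{5}{2} + \frac{1}{2} \left(-919\right) = - \frac{5}{2} - \frac{919}{2} = -462$)
$u{\left(-429,K \right)} - \left(129701 - p{\left(477 \right)}\right) = -462 - \left(129701 - -297\right) = -462 - \left(129701 + 297\right) = -462 - 129998 = -130460$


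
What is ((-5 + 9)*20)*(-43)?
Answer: -3440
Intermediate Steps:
((-5 + 9)*20)*(-43) = (4*20)*(-43) = 80*(-43) = -3440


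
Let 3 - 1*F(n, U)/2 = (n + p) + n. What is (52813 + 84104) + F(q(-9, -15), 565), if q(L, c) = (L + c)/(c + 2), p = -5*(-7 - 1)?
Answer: 1778863/13 ≈ 1.3684e+5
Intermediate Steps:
p = 40 (p = -5*(-8) = 40)
q(L, c) = (L + c)/(2 + c)
F(n, U) = -74 - 4*n (F(n, U) = 6 - 2*((n + 40) + n) = 6 - 2*((40 + n) + n) = 6 - 2*(40 + 2*n) = 6 + (-80 - 4*n) = -74 - 4*n)
(52813 + 84104) + F(q(-9, -15), 565) = (52813 + 84104) + (-74 - 4*(-9 - 15)/(2 - 15)) = 136917 + (-74 - 4*(-24)/(-13)) = 136917 + (-74 - (-4)*(-24)/13) = 136917 + (-74 - 4*24/13) = 136917 + (-74 - 96/13) = 136917 - 1058/13 = 1778863/13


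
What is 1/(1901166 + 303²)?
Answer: 1/1992975 ≈ 5.0176e-7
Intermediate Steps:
1/(1901166 + 303²) = 1/(1901166 + 91809) = 1/1992975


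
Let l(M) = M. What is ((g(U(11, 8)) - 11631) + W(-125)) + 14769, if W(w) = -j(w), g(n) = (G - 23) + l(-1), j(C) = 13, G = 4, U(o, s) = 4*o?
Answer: 3105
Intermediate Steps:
g(n) = -20 (g(n) = (4 - 23) - 1 = -19 - 1 = -20)
W(w) = -13 (W(w) = -1*13 = -13)
((g(U(11, 8)) - 11631) + W(-125)) + 14769 = ((-20 - 11631) - 13) + 14769 = (-11651 - 13) + 14769 = -11664 + 14769 = 3105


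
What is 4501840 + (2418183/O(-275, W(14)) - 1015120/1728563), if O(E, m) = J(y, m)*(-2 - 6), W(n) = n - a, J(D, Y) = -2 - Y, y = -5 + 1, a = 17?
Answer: 58073722665371/13828504 ≈ 4.1996e+6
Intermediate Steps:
y = -4
W(n) = -17 + n (W(n) = n - 1*17 = n - 17 = -17 + n)
O(E, m) = 16 + 8*m (O(E, m) = (-2 - m)*(-2 - 6) = (-2 - m)*(-8) = 16 + 8*m)
4501840 + (2418183/O(-275, W(14)) - 1015120/1728563) = 4501840 + (2418183/(16 + 8*(-17 + 14)) - 1015120/1728563) = 4501840 + (2418183/(16 + 8*(-3)) - 1015120*1/1728563) = 4501840 + (2418183/(16 - 24) - 1015120/1728563) = 4501840 + (2418183/(-8) - 1015120/1728563) = 4501840 + (2418183*(-⅛) - 1015120/1728563) = 4501840 + (-2418183/8 - 1015120/1728563) = 4501840 - 4179989781989/13828504 = 58073722665371/13828504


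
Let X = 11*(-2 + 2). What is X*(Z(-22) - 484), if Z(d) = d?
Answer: 0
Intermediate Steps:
X = 0 (X = 11*0 = 0)
X*(Z(-22) - 484) = 0*(-22 - 484) = 0*(-506) = 0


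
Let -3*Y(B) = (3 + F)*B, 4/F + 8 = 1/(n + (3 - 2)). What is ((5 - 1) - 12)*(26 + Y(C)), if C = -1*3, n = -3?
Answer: -3880/17 ≈ -228.24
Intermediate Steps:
F = -8/17 (F = 4/(-8 + 1/(-3 + (3 - 2))) = 4/(-8 + 1/(-3 + 1)) = 4/(-8 + 1/(-2)) = 4/(-8 - 1/2) = 4/(-17/2) = 4*(-2/17) = -8/17 ≈ -0.47059)
C = -3
Y(B) = -43*B/51 (Y(B) = -(3 - 8/17)*B/3 = -43*B/51)
((5 - 1) - 12)*(26 + Y(C)) = ((5 - 1) - 12)*(26 - 43/51*(-3)) = (4 - 12)*(26 + 43/17) = -8*485/17 = -3880/17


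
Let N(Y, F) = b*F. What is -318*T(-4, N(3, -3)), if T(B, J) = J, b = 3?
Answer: 2862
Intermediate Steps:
N(Y, F) = 3*F
-318*T(-4, N(3, -3)) = -954*(-3) = -318*(-9) = 2862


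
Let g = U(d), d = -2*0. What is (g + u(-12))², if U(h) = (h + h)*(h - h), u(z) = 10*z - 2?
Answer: 14884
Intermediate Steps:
d = 0
u(z) = -2 + 10*z
U(h) = 0 (U(h) = (2*h)*0 = 0)
g = 0
(g + u(-12))² = (0 + (-2 + 10*(-12)))² = (0 + (-2 - 120))² = (0 - 122)² = (-122)² = 14884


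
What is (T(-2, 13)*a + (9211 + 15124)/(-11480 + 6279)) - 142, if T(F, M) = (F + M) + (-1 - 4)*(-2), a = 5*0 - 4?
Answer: -1199761/5201 ≈ -230.68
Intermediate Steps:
a = -4 (a = 0 - 4 = -4)
T(F, M) = 10 + F + M (T(F, M) = (F + M) - 5*(-2) = (F + M) + 10 = 10 + F + M)
(T(-2, 13)*a + (9211 + 15124)/(-11480 + 6279)) - 142 = ((10 - 2 + 13)*(-4) + (9211 + 15124)/(-11480 + 6279)) - 142 = (21*(-4) + 24335/(-5201)) - 142 = (-84 + 24335*(-1/5201)) - 142 = (-84 - 24335/5201) - 142 = -461219/5201 - 142 = -1199761/5201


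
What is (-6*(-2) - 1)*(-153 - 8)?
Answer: -1771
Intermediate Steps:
(-6*(-2) - 1)*(-153 - 8) = (12 - 1)*(-161) = 11*(-161) = -1771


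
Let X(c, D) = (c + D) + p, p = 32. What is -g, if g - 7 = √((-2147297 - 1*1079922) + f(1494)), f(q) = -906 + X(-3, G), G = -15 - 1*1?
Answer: -7 - 4*I*√201757 ≈ -7.0 - 1796.7*I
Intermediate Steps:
G = -16 (G = -15 - 1 = -16)
X(c, D) = 32 + D + c (X(c, D) = (c + D) + 32 = (D + c) + 32 = 32 + D + c)
f(q) = -893 (f(q) = -906 + (32 - 16 - 3) = -906 + 13 = -893)
g = 7 + 4*I*√201757 (g = 7 + √((-2147297 - 1*1079922) - 893) = 7 + √((-2147297 - 1079922) - 893) = 7 + √(-3227219 - 893) = 7 + √(-3228112) = 7 + 4*I*√201757 ≈ 7.0 + 1796.7*I)
-g = -(7 + 4*I*√201757) = -7 - 4*I*√201757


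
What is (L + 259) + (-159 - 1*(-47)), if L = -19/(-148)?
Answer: 21775/148 ≈ 147.13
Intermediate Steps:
L = 19/148 (L = -19*(-1/148) = 19/148 ≈ 0.12838)
(L + 259) + (-159 - 1*(-47)) = (19/148 + 259) + (-159 - 1*(-47)) = 38351/148 + (-159 + 47) = 38351/148 - 112 = 21775/148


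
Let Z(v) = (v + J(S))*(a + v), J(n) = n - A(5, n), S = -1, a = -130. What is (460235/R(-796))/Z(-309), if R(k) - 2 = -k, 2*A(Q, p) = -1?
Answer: 460235/108424659 ≈ 0.0042447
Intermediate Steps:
A(Q, p) = -½ (A(Q, p) = (½)*(-1) = -½)
J(n) = ½ + n (J(n) = n - 1*(-½) = n + ½ = ½ + n)
R(k) = 2 - k
Z(v) = (-130 + v)*(-½ + v) (Z(v) = (v + (½ - 1))*(-130 + v) = (v - ½)*(-130 + v) = (-½ + v)*(-130 + v) = (-130 + v)*(-½ + v))
(460235/R(-796))/Z(-309) = (460235/(2 - 1*(-796)))/(65 + (-309)² - 261/2*(-309)) = (460235/(2 + 796))/(65 + 95481 + 80649/2) = (460235/798)/(271741/2) = (460235*(1/798))*(2/271741) = (460235/798)*(2/271741) = 460235/108424659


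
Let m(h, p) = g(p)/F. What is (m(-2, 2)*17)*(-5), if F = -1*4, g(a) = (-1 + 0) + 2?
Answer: 85/4 ≈ 21.250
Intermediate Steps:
g(a) = 1 (g(a) = -1 + 2 = 1)
F = -4
m(h, p) = -¼ (m(h, p) = 1/(-4) = 1*(-¼) = -¼)
(m(-2, 2)*17)*(-5) = -¼*17*(-5) = -17/4*(-5) = 85/4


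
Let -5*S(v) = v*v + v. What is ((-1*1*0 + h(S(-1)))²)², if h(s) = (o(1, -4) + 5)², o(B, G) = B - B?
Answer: 390625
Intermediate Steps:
o(B, G) = 0
S(v) = -v/5 - v²/5 (S(v) = -(v*v + v)/5 = -(v² + v)/5 = -(v + v²)/5 = -v/5 - v²/5)
h(s) = 25 (h(s) = (0 + 5)² = 5² = 25)
((-1*1*0 + h(S(-1)))²)² = ((-1*1*0 + 25)²)² = ((-1*0 + 25)²)² = ((0 + 25)²)² = (25²)² = 625² = 390625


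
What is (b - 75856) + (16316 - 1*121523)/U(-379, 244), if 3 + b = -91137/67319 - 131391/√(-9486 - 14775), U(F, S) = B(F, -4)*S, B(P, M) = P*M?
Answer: -1889048793946865/24901567376 + 43797*I*√24261/8087 ≈ -75861.0 + 843.55*I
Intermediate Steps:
B(P, M) = M*P
U(F, S) = -4*F*S (U(F, S) = (-4*F)*S = -4*F*S)
b = -293094/67319 + 43797*I*√24261/8087 (b = -3 + (-91137/67319 - 131391/√(-9486 - 14775)) = -3 + (-91137*1/67319 - 131391*(-I*√24261/24261)) = -3 + (-91137/67319 - 131391*(-I*√24261/24261)) = -3 + (-91137/67319 - (-43797)*I*√24261/8087) = -3 + (-91137/67319 + 43797*I*√24261/8087) = -293094/67319 + 43797*I*√24261/8087 ≈ -4.3538 + 843.55*I)
(b - 75856) + (16316 - 1*121523)/U(-379, 244) = ((-293094/67319 + 43797*I*√24261/8087) - 75856) + (16316 - 1*121523)/((-4*(-379)*244)) = (-5106843158/67319 + 43797*I*√24261/8087) + (16316 - 121523)/369904 = (-5106843158/67319 + 43797*I*√24261/8087) - 105207*1/369904 = (-5106843158/67319 + 43797*I*√24261/8087) - 105207/369904 = -1889048793946865/24901567376 + 43797*I*√24261/8087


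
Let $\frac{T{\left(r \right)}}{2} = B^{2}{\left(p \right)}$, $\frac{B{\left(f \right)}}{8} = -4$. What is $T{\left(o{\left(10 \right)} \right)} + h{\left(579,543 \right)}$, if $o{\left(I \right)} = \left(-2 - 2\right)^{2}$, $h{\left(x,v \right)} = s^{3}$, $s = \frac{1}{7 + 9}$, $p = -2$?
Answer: $\frac{8388609}{4096} \approx 2048.0$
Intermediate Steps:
$B{\left(f \right)} = -32$ ($B{\left(f \right)} = 8 \left(-4\right) = -32$)
$s = \frac{1}{16} \approx 0.0625$
$h{\left(x,v \right)} = \frac{1}{4096}$ ($h{\left(x,v \right)} = \left(\frac{1}{16}\right)^{3} = \frac{1}{4096}$)
$o{\left(I \right)} = 16$ ($o{\left(I \right)} = \left(-4\right)^{2} = 16$)
$T{\left(r \right)} = 2048$ ($T{\left(r \right)} = 2 \left(-32\right)^{2} = 2 \cdot 1024 = 2048$)
$T{\left(o{\left(10 \right)} \right)} + h{\left(579,543 \right)} = 2048 + \frac{1}{4096} = \frac{8388609}{4096}$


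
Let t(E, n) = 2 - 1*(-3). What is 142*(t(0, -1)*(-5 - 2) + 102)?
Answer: 9514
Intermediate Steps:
t(E, n) = 5 (t(E, n) = 2 + 3 = 5)
142*(t(0, -1)*(-5 - 2) + 102) = 142*(5*(-5 - 2) + 102) = 142*(5*(-7) + 102) = 142*(-35 + 102) = 142*67 = 9514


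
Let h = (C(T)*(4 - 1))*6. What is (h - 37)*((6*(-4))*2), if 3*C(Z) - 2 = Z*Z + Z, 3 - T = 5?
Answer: 624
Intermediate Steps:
T = -2 (T = 3 - 1*5 = 3 - 5 = -2)
C(Z) = 2/3 + Z/3 + Z**2/3 (C(Z) = 2/3 + (Z*Z + Z)/3 = 2/3 + (Z**2 + Z)/3 = 2/3 + (Z + Z**2)/3 = 2/3 + (Z/3 + Z**2/3) = 2/3 + Z/3 + Z**2/3)
h = 24 (h = ((2/3 + (1/3)*(-2) + (1/3)*(-2)**2)*(4 - 1))*6 = ((2/3 - 2/3 + (1/3)*4)*3)*6 = ((2/3 - 2/3 + 4/3)*3)*6 = ((4/3)*3)*6 = 4*6 = 24)
(h - 37)*((6*(-4))*2) = (24 - 37)*((6*(-4))*2) = -(-312)*2 = -13*(-48) = 624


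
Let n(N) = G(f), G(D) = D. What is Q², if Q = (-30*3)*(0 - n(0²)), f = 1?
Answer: 8100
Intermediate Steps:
n(N) = 1
Q = 90 (Q = (-30*3)*(0 - 1*1) = (-5*18)*(0 - 1) = -90*(-1) = 90)
Q² = 90² = 8100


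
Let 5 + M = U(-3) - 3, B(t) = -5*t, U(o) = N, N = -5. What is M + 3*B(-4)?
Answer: 47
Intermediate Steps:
U(o) = -5
M = -13 (M = -5 + (-5 - 3) = -5 - 8 = -13)
M + 3*B(-4) = -13 + 3*(-5*(-4)) = -13 + 3*20 = -13 + 60 = 47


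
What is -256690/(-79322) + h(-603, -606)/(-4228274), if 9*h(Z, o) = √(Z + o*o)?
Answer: 128345/39661 - √40737/12684822 ≈ 3.2360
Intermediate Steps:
h(Z, o) = √(Z + o²)/9 (h(Z, o) = √(Z + o*o)/9 = √(Z + o²)/9)
-256690/(-79322) + h(-603, -606)/(-4228274) = -256690/(-79322) + (√(-603 + (-606)²)/9)/(-4228274) = -256690*(-1/79322) + (√(-603 + 367236)/9)*(-1/4228274) = 128345/39661 + (√366633/9)*(-1/4228274) = 128345/39661 + ((3*√40737)/9)*(-1/4228274) = 128345/39661 + (√40737/3)*(-1/4228274) = 128345/39661 - √40737/12684822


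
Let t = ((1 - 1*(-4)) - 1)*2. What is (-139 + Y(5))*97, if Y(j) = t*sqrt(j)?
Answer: -13483 + 776*sqrt(5) ≈ -11748.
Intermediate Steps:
t = 8 (t = ((1 + 4) - 1)*2 = (5 - 1)*2 = 4*2 = 8)
Y(j) = 8*sqrt(j)
(-139 + Y(5))*97 = (-139 + 8*sqrt(5))*97 = -13483 + 776*sqrt(5)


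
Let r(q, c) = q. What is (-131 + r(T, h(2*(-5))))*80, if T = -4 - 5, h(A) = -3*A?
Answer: -11200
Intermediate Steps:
T = -9
(-131 + r(T, h(2*(-5))))*80 = (-131 - 9)*80 = -140*80 = -11200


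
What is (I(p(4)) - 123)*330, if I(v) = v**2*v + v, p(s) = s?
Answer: -18150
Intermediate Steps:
I(v) = v + v**3 (I(v) = v**3 + v = v + v**3)
(I(p(4)) - 123)*330 = ((4 + 4**3) - 123)*330 = ((4 + 64) - 123)*330 = (68 - 123)*330 = -55*330 = -18150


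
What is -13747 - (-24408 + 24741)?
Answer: -14080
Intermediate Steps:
-13747 - (-24408 + 24741) = -13747 - 1*333 = -13747 - 333 = -14080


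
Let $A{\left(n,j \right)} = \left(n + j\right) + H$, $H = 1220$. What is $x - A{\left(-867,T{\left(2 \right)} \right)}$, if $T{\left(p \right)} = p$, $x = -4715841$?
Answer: $-4716196$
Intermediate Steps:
$A{\left(n,j \right)} = 1220 + j + n$ ($A{\left(n,j \right)} = \left(n + j\right) + 1220 = \left(j + n\right) + 1220 = 1220 + j + n$)
$x - A{\left(-867,T{\left(2 \right)} \right)} = -4715841 - \left(1220 + 2 - 867\right) = -4715841 - 355 = -4716196$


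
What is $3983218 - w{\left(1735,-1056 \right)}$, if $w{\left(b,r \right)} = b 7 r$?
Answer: $16808338$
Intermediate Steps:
$w{\left(b,r \right)} = 7 b r$
$3983218 - w{\left(1735,-1056 \right)} = 3983218 - 7 \cdot 1735 \left(-1056\right) = 3983218 - -12825120 = 3983218 + 12825120 = 16808338$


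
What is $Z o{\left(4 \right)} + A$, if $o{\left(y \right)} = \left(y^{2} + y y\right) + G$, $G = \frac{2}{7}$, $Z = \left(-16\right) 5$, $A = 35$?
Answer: $- \frac{17835}{7} \approx -2547.9$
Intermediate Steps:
$Z = -80$
$G = \frac{2}{7}$ ($G = 2 \cdot \frac{1}{7} = \frac{2}{7} \approx 0.28571$)
$o{\left(y \right)} = \frac{2}{7} + 2 y^{2}$ ($o{\left(y \right)} = \left(y^{2} + y y\right) + \frac{2}{7} = \left(y^{2} + y^{2}\right) + \frac{2}{7} = 2 y^{2} + \frac{2}{7} = \frac{2}{7} + 2 y^{2}$)
$Z o{\left(4 \right)} + A = - 80 \left(\frac{2}{7} + 2 \cdot 4^{2}\right) + 35 = - 80 \left(\frac{2}{7} + 2 \cdot 16\right) + 35 = - 80 \left(\frac{2}{7} + 32\right) + 35 = \left(-80\right) \frac{226}{7} + 35 = - \frac{18080}{7} + 35 = - \frac{17835}{7}$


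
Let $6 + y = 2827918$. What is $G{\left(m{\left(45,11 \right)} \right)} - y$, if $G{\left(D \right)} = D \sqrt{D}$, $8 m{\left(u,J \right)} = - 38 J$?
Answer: $-2827912 - \frac{209 i \sqrt{209}}{8} \approx -2.8279 \cdot 10^{6} - 377.68 i$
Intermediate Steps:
$y = 2827912$ ($y = -6 + 2827918 = 2827912$)
$m{\left(u,J \right)} = - \frac{19 J}{4}$ ($m{\left(u,J \right)} = \frac{\left(-38\right) J}{8} = - \frac{19 J}{4}$)
$G{\left(D \right)} = D^{\frac{3}{2}}$
$G{\left(m{\left(45,11 \right)} \right)} - y = \left(\left(- \frac{19}{4}\right) 11\right)^{\frac{3}{2}} - 2827912 = \left(- \frac{209}{4}\right)^{\frac{3}{2}} - 2827912 = - \frac{209 i \sqrt{209}}{8} - 2827912 = -2827912 - \frac{209 i \sqrt{209}}{8}$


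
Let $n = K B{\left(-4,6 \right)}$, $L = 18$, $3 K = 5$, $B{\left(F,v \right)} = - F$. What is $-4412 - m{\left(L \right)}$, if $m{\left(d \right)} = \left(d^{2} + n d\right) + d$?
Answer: $-4874$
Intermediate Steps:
$K = \frac{5}{3}$ ($K = \frac{1}{3} \cdot 5 = \frac{5}{3} \approx 1.6667$)
$n = \frac{20}{3}$ ($n = \frac{5 \left(\left(-1\right) \left(-4\right)\right)}{3} = \frac{5}{3} \cdot 4 = \frac{20}{3} \approx 6.6667$)
$m{\left(d \right)} = d^{2} + \frac{23 d}{3}$ ($m{\left(d \right)} = \left(d^{2} + \frac{20 d}{3}\right) + d = d^{2} + \frac{23 d}{3}$)
$-4412 - m{\left(L \right)} = -4412 - \frac{1}{3} \cdot 18 \left(23 + 3 \cdot 18\right) = -4412 - \frac{1}{3} \cdot 18 \left(23 + 54\right) = -4412 - \frac{1}{3} \cdot 18 \cdot 77 = -4412 - 462 = -4874$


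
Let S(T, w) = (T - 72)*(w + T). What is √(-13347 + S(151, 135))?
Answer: √9247 ≈ 96.161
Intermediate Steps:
S(T, w) = (-72 + T)*(T + w)
√(-13347 + S(151, 135)) = √(-13347 + (151² - 72*151 - 72*135 + 151*135)) = √(-13347 + (22801 - 10872 - 9720 + 20385)) = √(-13347 + 22594) = √9247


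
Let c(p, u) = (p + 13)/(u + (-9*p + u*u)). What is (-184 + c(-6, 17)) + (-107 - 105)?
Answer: -142553/360 ≈ -395.98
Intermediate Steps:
c(p, u) = (13 + p)/(u + u**2 - 9*p) (c(p, u) = (13 + p)/(u + (-9*p + u**2)) = (13 + p)/(u + (u**2 - 9*p)) = (13 + p)/(u + u**2 - 9*p))
(-184 + c(-6, 17)) + (-107 - 105) = (-184 + (13 - 6)/(17 + 17**2 - 9*(-6))) + (-107 - 105) = (-184 + 7/(17 + 289 + 54)) - 212 = (-184 + 7/360) - 212 = -66233/360 - 212 = -142553/360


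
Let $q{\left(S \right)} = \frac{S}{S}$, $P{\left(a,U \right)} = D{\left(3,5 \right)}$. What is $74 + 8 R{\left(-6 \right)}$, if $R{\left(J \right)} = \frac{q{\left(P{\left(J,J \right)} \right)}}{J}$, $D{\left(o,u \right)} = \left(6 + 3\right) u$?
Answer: $\frac{218}{3} \approx 72.667$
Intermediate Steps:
$D{\left(o,u \right)} = 9 u$
$P{\left(a,U \right)} = 45$ ($P{\left(a,U \right)} = 9 \cdot 5 = 45$)
$q{\left(S \right)} = 1$
$R{\left(J \right)} = \frac{1}{J}$ ($R{\left(J \right)} = 1 \frac{1}{J} = \frac{1}{J}$)
$74 + 8 R{\left(-6 \right)} = 74 + \frac{8}{-6} = 74 + 8 \left(- \frac{1}{6}\right) = 74 - \frac{4}{3} = \frac{218}{3}$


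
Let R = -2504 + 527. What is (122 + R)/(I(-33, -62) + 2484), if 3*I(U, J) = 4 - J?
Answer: -265/358 ≈ -0.74022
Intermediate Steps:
I(U, J) = 4/3 - J/3 (I(U, J) = (4 - J)/3 = 4/3 - J/3)
R = -1977
(122 + R)/(I(-33, -62) + 2484) = (122 - 1977)/((4/3 - 1/3*(-62)) + 2484) = -1855/((4/3 + 62/3) + 2484) = -1855/(22 + 2484) = -1855/2506 = -1855*1/2506 = -265/358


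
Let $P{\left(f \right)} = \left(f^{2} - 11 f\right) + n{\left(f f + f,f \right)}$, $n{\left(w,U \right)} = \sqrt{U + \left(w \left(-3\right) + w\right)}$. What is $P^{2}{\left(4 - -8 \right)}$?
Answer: $-156 + 240 i \sqrt{3} \approx -156.0 + 415.69 i$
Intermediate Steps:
$n{\left(w,U \right)} = \sqrt{U - 2 w}$ ($n{\left(w,U \right)} = \sqrt{U + \left(- 3 w + w\right)} = \sqrt{U - 2 w}$)
$P{\left(f \right)} = f^{2} + \sqrt{- f - 2 f^{2}} - 11 f$ ($P{\left(f \right)} = \left(f^{2} - 11 f\right) + \sqrt{f - 2 \left(f f + f\right)} = \left(f^{2} - 11 f\right) + \sqrt{f - 2 \left(f^{2} + f\right)} = \left(f^{2} - 11 f\right) + \sqrt{f - 2 \left(f + f^{2}\right)} = \left(f^{2} - 11 f\right) + \sqrt{f - \left(2 f + 2 f^{2}\right)} = \left(f^{2} - 11 f\right) + \sqrt{- f - 2 f^{2}} = f^{2} + \sqrt{- f - 2 f^{2}} - 11 f$)
$P^{2}{\left(4 - -8 \right)} = \left(\left(4 - -8\right)^{2} + \sqrt{\left(4 - -8\right) \left(-1 - 2 \left(4 - -8\right)\right)} - 11 \left(4 - -8\right)\right)^{2} = \left(\left(4 + 8\right)^{2} + \sqrt{\left(4 + 8\right) \left(-1 - 2 \left(4 + 8\right)\right)} - 11 \left(4 + 8\right)\right)^{2} = \left(12^{2} + \sqrt{12 \left(-1 - 24\right)} - 132\right)^{2} = \left(144 + \sqrt{12 \left(-1 - 24\right)} - 132\right)^{2} = \left(144 + \sqrt{12 \left(-25\right)} - 132\right)^{2} = \left(144 + \sqrt{-300} - 132\right)^{2} = \left(144 + 10 i \sqrt{3} - 132\right)^{2} = \left(12 + 10 i \sqrt{3}\right)^{2}$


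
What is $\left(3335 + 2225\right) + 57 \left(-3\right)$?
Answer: $5389$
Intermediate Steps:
$\left(3335 + 2225\right) + 57 \left(-3\right) = 5560 - 171 = 5389$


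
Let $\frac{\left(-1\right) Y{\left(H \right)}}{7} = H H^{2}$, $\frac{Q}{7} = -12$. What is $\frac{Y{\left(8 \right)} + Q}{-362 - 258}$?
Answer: $\frac{917}{155} \approx 5.9161$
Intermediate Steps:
$Q = -84$ ($Q = 7 \left(-12\right) = -84$)
$Y{\left(H \right)} = - 7 H^{3}$ ($Y{\left(H \right)} = - 7 H H^{2} = - 7 H^{3}$)
$\frac{Y{\left(8 \right)} + Q}{-362 - 258} = \frac{- 7 \cdot 8^{3} - 84}{-362 - 258} = \frac{\left(-7\right) 512 - 84}{-620} = \left(-3584 - 84\right) \left(- \frac{1}{620}\right) = \left(-3668\right) \left(- \frac{1}{620}\right) = \frac{917}{155}$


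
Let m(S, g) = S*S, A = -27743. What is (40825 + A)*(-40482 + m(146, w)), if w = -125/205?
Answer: -250729612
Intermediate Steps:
w = -25/41 (w = -125*1/205 = -25/41 ≈ -0.60976)
m(S, g) = S**2
(40825 + A)*(-40482 + m(146, w)) = (40825 - 27743)*(-40482 + 146**2) = 13082*(-40482 + 21316) = 13082*(-19166) = -250729612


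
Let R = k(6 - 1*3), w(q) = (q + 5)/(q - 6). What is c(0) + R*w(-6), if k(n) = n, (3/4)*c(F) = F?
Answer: ¼ ≈ 0.25000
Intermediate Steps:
w(q) = (5 + q)/(-6 + q)
c(F) = 4*F/3
R = 3 (R = 6 - 1*3 = 6 - 3 = 3)
c(0) + R*w(-6) = (4/3)*0 + 3*((5 - 6)/(-6 - 6)) = 0 + 3*(-1/(-12)) = 0 + 3*(-1/12*(-1)) = 0 + 3*(1/12) = 0 + ¼ = ¼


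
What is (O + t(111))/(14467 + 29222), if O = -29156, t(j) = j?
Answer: -29045/43689 ≈ -0.66481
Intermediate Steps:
(O + t(111))/(14467 + 29222) = (-29156 + 111)/(14467 + 29222) = -29045/43689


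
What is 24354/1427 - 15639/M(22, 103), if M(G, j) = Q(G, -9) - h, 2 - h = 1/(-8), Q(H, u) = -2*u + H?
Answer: -57051854/144127 ≈ -395.84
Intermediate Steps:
Q(H, u) = H - 2*u
h = 17/8 (h = 2 - 1/(-8) = 2 - 1*(-1/8) = 2 + 1/8 = 17/8 ≈ 2.1250)
M(G, j) = 127/8 + G (M(G, j) = (G - 2*(-9)) - 1*17/8 = (G + 18) - 17/8 = (18 + G) - 17/8 = 127/8 + G)
24354/1427 - 15639/M(22, 103) = 24354/1427 - 15639/(127/8 + 22) = 24354*(1/1427) - 15639/303/8 = 24354/1427 - 15639*8/303 = 24354/1427 - 41704/101 = -57051854/144127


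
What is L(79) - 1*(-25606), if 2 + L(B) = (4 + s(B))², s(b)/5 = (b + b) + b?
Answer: 1439325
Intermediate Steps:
s(b) = 15*b (s(b) = 5*((b + b) + b) = 5*(2*b + b) = 5*(3*b) = 15*b)
L(B) = -2 + (4 + 15*B)²
L(79) - 1*(-25606) = (-2 + (4 + 15*79)²) - 1*(-25606) = (-2 + (4 + 1185)²) + 25606 = (-2 + 1189²) + 25606 = (-2 + 1413721) + 25606 = 1413719 + 25606 = 1439325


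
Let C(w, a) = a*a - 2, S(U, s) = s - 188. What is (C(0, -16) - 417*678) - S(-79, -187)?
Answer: -282097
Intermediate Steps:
S(U, s) = -188 + s
C(w, a) = -2 + a**2 (C(w, a) = a**2 - 2 = -2 + a**2)
(C(0, -16) - 417*678) - S(-79, -187) = ((-2 + (-16)**2) - 417*678) - (-188 - 187) = ((-2 + 256) - 282726) - 1*(-375) = (254 - 282726) + 375 = -282472 + 375 = -282097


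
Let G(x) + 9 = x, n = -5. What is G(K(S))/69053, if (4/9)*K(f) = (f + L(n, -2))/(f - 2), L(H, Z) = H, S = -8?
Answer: -243/2762120 ≈ -8.7976e-5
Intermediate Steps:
K(f) = 9*(-5 + f)/(4*(-2 + f)) (K(f) = 9*((f - 5)/(f - 2))/4 = 9*((-5 + f)/(-2 + f))/4 = 9*(-5 + f)/(4*(-2 + f)))
G(x) = -9 + x
G(K(S))/69053 = (-9 + 9*(-5 - 8)/(4*(-2 - 8)))/69053 = (-9 + (9/4)*(-13)/(-10))*(1/69053) = (-9 + (9/4)*(-⅒)*(-13))*(1/69053) = (-9 + 117/40)*(1/69053) = -243/40*1/69053 = -243/2762120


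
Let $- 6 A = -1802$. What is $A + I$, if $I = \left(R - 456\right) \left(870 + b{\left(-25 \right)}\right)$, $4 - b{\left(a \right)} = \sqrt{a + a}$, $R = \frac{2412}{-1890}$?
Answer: $- \frac{13977567}{35} + \frac{48014 i \sqrt{2}}{21} \approx -3.9936 \cdot 10^{5} + 3233.4 i$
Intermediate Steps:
$R = - \frac{134}{105}$ ($R = 2412 \left(- \frac{1}{1890}\right) = - \frac{134}{105} \approx -1.2762$)
$A = \frac{901}{3}$ ($A = \left(- \frac{1}{6}\right) \left(-1802\right) = \frac{901}{3} \approx 300.33$)
$b{\left(a \right)} = 4 - \sqrt{2} \sqrt{a}$ ($b{\left(a \right)} = 4 - \sqrt{a + a} = 4 - \sqrt{2 a} = 4 - \sqrt{2} \sqrt{a}$)
$I = - \frac{41964236}{105} + \frac{48014 i \sqrt{2}}{21}$ ($I = \left(- \frac{134}{105} - 456\right) \left(870 + \left(4 - \sqrt{2} \sqrt{-25}\right)\right) = - \frac{48014 \left(870 + \left(4 - \sqrt{2} \cdot 5 i\right)\right)}{105} = - \frac{48014 \left(870 + \left(4 - 5 i \sqrt{2}\right)\right)}{105} = - \frac{48014 \left(874 - 5 i \sqrt{2}\right)}{105} = - \frac{41964236}{105} + \frac{48014 i \sqrt{2}}{21} \approx -3.9966 \cdot 10^{5} + 3233.4 i$)
$A + I = \frac{901}{3} - \left(\frac{41964236}{105} - \frac{48014 i \sqrt{2}}{21}\right) = - \frac{13977567}{35} + \frac{48014 i \sqrt{2}}{21}$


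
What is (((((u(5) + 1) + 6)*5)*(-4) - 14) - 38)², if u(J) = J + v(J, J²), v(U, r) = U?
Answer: 153664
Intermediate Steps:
u(J) = 2*J (u(J) = J + J = 2*J)
(((((u(5) + 1) + 6)*5)*(-4) - 14) - 38)² = (((((2*5 + 1) + 6)*5)*(-4) - 14) - 38)² = (((((10 + 1) + 6)*5)*(-4) - 14) - 38)² = ((((11 + 6)*5)*(-4) - 14) - 38)² = (((17*5)*(-4) - 14) - 38)² = ((85*(-4) - 14) - 38)² = ((-340 - 14) - 38)² = (-354 - 38)² = (-392)² = 153664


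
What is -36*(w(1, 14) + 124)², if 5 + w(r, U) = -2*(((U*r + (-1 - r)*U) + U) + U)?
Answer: -298116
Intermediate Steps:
w(r, U) = -5 - 4*U - 2*U*r - 2*U*(-1 - r) (w(r, U) = -5 - 2*(((U*r + (-1 - r)*U) + U) + U) = -5 - 2*(((U*r + U*(-1 - r)) + U) + U) = -5 - 2*((U + U*r + U*(-1 - r)) + U) = -5 - 2*(2*U + U*r + U*(-1 - r)) = -5 + (-4*U - 2*U*r - 2*U*(-1 - r)) = -5 - 4*U - 2*U*r - 2*U*(-1 - r))
-36*(w(1, 14) + 124)² = -36*((-5 - 2*14) + 124)² = -36*((-5 - 28) + 124)² = -36*(-33 + 124)² = -36*91² = -36*8281 = -298116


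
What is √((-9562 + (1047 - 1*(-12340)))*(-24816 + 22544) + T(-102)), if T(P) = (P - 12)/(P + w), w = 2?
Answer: I*√869039886/10 ≈ 2947.9*I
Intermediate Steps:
T(P) = (-12 + P)/(2 + P) (T(P) = (P - 12)/(P + 2) = (-12 + P)/(2 + P))
√((-9562 + (1047 - 1*(-12340)))*(-24816 + 22544) + T(-102)) = √((-9562 + (1047 - 1*(-12340)))*(-24816 + 22544) + (-12 - 102)/(2 - 102)) = √((-9562 + (1047 + 12340))*(-2272) - 114/(-100)) = √((-9562 + 13387)*(-2272) - 1/100*(-114)) = √(3825*(-2272) + 57/50) = √(-8690400 + 57/50) = √(-434519943/50) = I*√869039886/10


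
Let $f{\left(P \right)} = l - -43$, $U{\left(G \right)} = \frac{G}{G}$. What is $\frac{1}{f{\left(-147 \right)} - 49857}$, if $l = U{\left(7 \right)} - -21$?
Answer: $- \frac{1}{49792} \approx -2.0084 \cdot 10^{-5}$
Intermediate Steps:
$U{\left(G \right)} = 1$
$l = 22$ ($l = 1 - -21 = 1 + 21 = 22$)
$f{\left(P \right)} = 65$ ($f{\left(P \right)} = 22 - -43 = 22 + 43 = 65$)
$\frac{1}{f{\left(-147 \right)} - 49857} = \frac{1}{65 - 49857} = \frac{1}{-49792} = - \frac{1}{49792}$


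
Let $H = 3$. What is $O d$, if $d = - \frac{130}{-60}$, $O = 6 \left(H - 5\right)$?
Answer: $-26$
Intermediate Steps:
$O = -12$ ($O = 6 \left(3 - 5\right) = 6 \left(-2\right) = -12$)
$d = \frac{13}{6}$ ($d = \left(-130\right) \left(- \frac{1}{60}\right) = \frac{13}{6} \approx 2.1667$)
$O d = \left(-12\right) \frac{13}{6} = -26$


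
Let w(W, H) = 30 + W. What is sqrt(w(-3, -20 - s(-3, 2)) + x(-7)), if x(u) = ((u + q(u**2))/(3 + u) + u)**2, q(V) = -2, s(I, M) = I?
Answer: sqrt(793)/4 ≈ 7.0401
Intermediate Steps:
x(u) = (u + (-2 + u)/(3 + u))**2 (x(u) = ((u - 2)/(3 + u) + u)**2 = ((-2 + u)/(3 + u) + u)**2 = (u + (-2 + u)/(3 + u))**2)
sqrt(w(-3, -20 - s(-3, 2)) + x(-7)) = sqrt((30 - 3) + (-2 + (-7)**2 + 4*(-7))**2/(3 - 7)**2) = sqrt(27 + (-2 + 49 - 28)**2/(-4)**2) = sqrt(27 + (1/16)*19**2) = sqrt(27 + (1/16)*361) = sqrt(27 + 361/16) = sqrt(793/16) = sqrt(793)/4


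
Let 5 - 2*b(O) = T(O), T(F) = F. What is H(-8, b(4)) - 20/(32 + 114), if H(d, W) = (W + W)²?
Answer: 63/73 ≈ 0.86301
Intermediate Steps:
b(O) = 5/2 - O/2
H(d, W) = 4*W² (H(d, W) = (2*W)² = 4*W²)
H(-8, b(4)) - 20/(32 + 114) = 4*(5/2 - ½*4)² - 20/(32 + 114) = 4*(5/2 - 2)² - 20/146 = 4*(½)² - 20*1/146 = 4*(¼) - 10/73 = 1 - 10/73 = 63/73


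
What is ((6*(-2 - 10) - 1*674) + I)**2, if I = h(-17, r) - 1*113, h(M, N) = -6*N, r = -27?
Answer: 485809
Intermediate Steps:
I = 49 (I = -6*(-27) - 1*113 = 162 - 113 = 49)
((6*(-2 - 10) - 1*674) + I)**2 = ((6*(-2 - 10) - 1*674) + 49)**2 = ((6*(-12) - 674) + 49)**2 = ((-72 - 674) + 49)**2 = (-746 + 49)**2 = (-697)**2 = 485809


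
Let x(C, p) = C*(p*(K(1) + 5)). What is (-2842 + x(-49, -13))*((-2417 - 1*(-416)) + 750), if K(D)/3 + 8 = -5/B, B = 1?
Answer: 30649500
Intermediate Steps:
K(D) = -39 (K(D) = -24 + 3*(-5/1) = -24 + 3*(-5*1) = -24 + 3*(-5) = -24 - 15 = -39)
x(C, p) = -34*C*p (x(C, p) = C*(p*(-39 + 5)) = C*(p*(-34)) = C*(-34*p) = -34*C*p)
(-2842 + x(-49, -13))*((-2417 - 1*(-416)) + 750) = (-2842 - 34*(-49)*(-13))*((-2417 - 1*(-416)) + 750) = (-2842 - 21658)*((-2417 + 416) + 750) = -24500*(-2001 + 750) = -24500*(-1251) = 30649500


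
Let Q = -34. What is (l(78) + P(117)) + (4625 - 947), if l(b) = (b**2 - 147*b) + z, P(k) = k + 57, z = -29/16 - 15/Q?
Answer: -416533/272 ≈ -1531.4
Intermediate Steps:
z = -373/272 (z = -29/16 - 15/(-34) = -29*1/16 - 15*(-1/34) = -29/16 + 15/34 = -373/272 ≈ -1.3713)
P(k) = 57 + k
l(b) = -373/272 + b**2 - 147*b (l(b) = (b**2 - 147*b) - 373/272 = -373/272 + b**2 - 147*b)
(l(78) + P(117)) + (4625 - 947) = ((-373/272 + 78**2 - 147*78) + (57 + 117)) + (4625 - 947) = ((-373/272 + 6084 - 11466) + 174) + 3678 = (-1464277/272 + 174) + 3678 = -1416949/272 + 3678 = -416533/272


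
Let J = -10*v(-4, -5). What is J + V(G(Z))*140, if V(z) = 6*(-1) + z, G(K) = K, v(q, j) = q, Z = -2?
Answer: -1080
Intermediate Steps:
V(z) = -6 + z
J = 40 (J = -10*(-4) = 40)
J + V(G(Z))*140 = 40 + (-6 - 2)*140 = 40 - 8*140 = 40 - 1120 = -1080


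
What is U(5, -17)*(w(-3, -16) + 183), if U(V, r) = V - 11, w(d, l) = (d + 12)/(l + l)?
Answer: -17541/16 ≈ -1096.3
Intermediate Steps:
w(d, l) = (12 + d)/(2*l) (w(d, l) = (12 + d)/((2*l)) = (12 + d)*(1/(2*l)) = (12 + d)/(2*l))
U(V, r) = -11 + V
U(5, -17)*(w(-3, -16) + 183) = (-11 + 5)*((½)*(12 - 3)/(-16) + 183) = -6*((½)*(-1/16)*9 + 183) = -6*(-9/32 + 183) = -6*5847/32 = -17541/16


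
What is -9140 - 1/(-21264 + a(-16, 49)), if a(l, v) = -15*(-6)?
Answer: -193530359/21174 ≈ -9140.0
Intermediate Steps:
a(l, v) = 90
-9140 - 1/(-21264 + a(-16, 49)) = -9140 - 1/(-21264 + 90) = -9140 - 1/(-21174) = -9140 - 1*(-1/21174) = -9140 + 1/21174 = -193530359/21174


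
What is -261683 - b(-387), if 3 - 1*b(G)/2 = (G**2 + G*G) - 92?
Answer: 337203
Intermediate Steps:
b(G) = 190 - 4*G**2 (b(G) = 6 - 2*((G**2 + G*G) - 92) = 6 - 2*((G**2 + G**2) - 92) = 6 - 2*(2*G**2 - 92) = 6 - 2*(-92 + 2*G**2) = 6 + (184 - 4*G**2) = 190 - 4*G**2)
-261683 - b(-387) = -261683 - (190 - 4*(-387)**2) = -261683 - (190 - 4*149769) = -261683 - (190 - 599076) = -261683 - 1*(-598886) = -261683 + 598886 = 337203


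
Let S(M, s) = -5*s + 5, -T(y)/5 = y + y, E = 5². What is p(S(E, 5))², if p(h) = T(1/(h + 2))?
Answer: 25/81 ≈ 0.30864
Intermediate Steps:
E = 25
T(y) = -10*y (T(y) = -5*(y + y) = -10*y)
S(M, s) = 5 - 5*s
p(h) = -10/(2 + h) (p(h) = -10/(h + 2) = -10/(2 + h))
p(S(E, 5))² = (-10/(2 + (5 - 5*5)))² = (-10/(2 + (5 - 25)))² = (-10/(2 - 20))² = (-10/(-18))² = (-10*(-1/18))² = (5/9)² = 25/81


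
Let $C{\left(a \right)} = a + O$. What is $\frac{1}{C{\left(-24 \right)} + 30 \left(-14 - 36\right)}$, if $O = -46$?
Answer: $- \frac{1}{1570} \approx -0.00063694$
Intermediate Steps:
$C{\left(a \right)} = -46 + a$ ($C{\left(a \right)} = a - 46 = -46 + a$)
$\frac{1}{C{\left(-24 \right)} + 30 \left(-14 - 36\right)} = \frac{1}{\left(-46 - 24\right) + 30 \left(-14 - 36\right)} = \frac{1}{-70 + 30 \left(-50\right)} = \frac{1}{-70 - 1500} = \frac{1}{-1570} = - \frac{1}{1570}$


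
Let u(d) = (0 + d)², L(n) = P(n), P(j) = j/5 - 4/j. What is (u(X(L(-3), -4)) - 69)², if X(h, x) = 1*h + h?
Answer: 226231681/50625 ≈ 4468.8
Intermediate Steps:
P(j) = -4/j + j/5 (P(j) = j*(⅕) - 4/j = j/5 - 4/j = -4/j + j/5)
L(n) = -4/n + n/5
X(h, x) = 2*h (X(h, x) = h + h = 2*h)
u(d) = d²
(u(X(L(-3), -4)) - 69)² = ((2*(-4/(-3) + (⅕)*(-3)))² - 69)² = ((2*(-4*(-⅓) - ⅗))² - 69)² = ((2*(4/3 - ⅗))² - 69)² = ((2*(11/15))² - 69)² = ((22/15)² - 69)² = (484/225 - 69)² = (-15041/225)² = 226231681/50625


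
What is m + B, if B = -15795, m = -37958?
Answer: -53753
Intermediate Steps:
m + B = -37958 - 15795 = -53753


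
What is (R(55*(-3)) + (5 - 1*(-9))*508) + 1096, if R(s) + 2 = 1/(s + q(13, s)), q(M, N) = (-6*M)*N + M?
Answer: 104363909/12718 ≈ 8206.0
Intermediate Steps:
q(M, N) = M - 6*M*N (q(M, N) = -6*M*N + M = M - 6*M*N)
R(s) = -2 + 1/(13 - 77*s) (R(s) = -2 + 1/(s + 13*(1 - 6*s)) = -2 + 1/(s + (13 - 78*s)) = -2 + 1/(13 - 77*s))
(R(55*(-3)) + (5 - 1*(-9))*508) + 1096 = ((-25 + 154*(55*(-3)))/(13 - 4235*(-3)) + (5 - 1*(-9))*508) + 1096 = ((-25 + 154*(-165))/(13 - 77*(-165)) + (5 + 9)*508) + 1096 = ((-25 - 25410)/(13 + 12705) + 14*508) + 1096 = (-25435/12718 + 7112) + 1096 = 90424981/12718 + 1096 = 104363909/12718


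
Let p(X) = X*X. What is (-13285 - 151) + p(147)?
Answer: 8173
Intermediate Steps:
p(X) = X²
(-13285 - 151) + p(147) = (-13285 - 151) + 147² = -13436 + 21609 = 8173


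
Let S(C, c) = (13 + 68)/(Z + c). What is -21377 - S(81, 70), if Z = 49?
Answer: -2543944/119 ≈ -21378.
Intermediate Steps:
S(C, c) = 81/(49 + c) (S(C, c) = (13 + 68)/(49 + c) = 81/(49 + c))
-21377 - S(81, 70) = -21377 - 81/(49 + 70) = -21377 - 81/119 = -2543944/119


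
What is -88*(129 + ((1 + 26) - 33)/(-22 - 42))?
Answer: -45441/4 ≈ -11360.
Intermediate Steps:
-88*(129 + ((1 + 26) - 33)/(-22 - 42)) = -88*(129 + (27 - 33)/(-64)) = -88*(129 - 6*(-1/64)) = -88*(129 + 3/32) = -88*4131/32 = -45441/4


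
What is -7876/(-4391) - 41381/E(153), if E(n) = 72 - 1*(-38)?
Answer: -180837611/483010 ≈ -374.40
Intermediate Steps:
E(n) = 110 (E(n) = 72 + 38 = 110)
-7876/(-4391) - 41381/E(153) = -7876/(-4391) - 41381/110 = -7876*(-1/4391) - 41381*1/110 = 7876/4391 - 41381/110 = -180837611/483010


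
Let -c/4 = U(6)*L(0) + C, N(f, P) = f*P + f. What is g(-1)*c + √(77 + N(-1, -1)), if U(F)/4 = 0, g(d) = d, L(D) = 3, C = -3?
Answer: -12 + √77 ≈ -3.2250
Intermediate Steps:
N(f, P) = f + P*f (N(f, P) = P*f + f = f + P*f)
U(F) = 0 (U(F) = 4*0 = 0)
c = 12 (c = -4*(0*3 - 3) = -4*(0 - 3) = -4*(-3) = 12)
g(-1)*c + √(77 + N(-1, -1)) = -1*12 + √(77 - (1 - 1)) = -12 + √(77 - 1*0) = -12 + √(77 + 0) = -12 + √77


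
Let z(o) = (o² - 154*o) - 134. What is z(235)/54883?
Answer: 18901/54883 ≈ 0.34439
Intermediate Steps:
z(o) = -134 + o² - 154*o
z(235)/54883 = (-134 + 235² - 154*235)/54883 = (-134 + 55225 - 36190)*(1/54883) = 18901*(1/54883) = 18901/54883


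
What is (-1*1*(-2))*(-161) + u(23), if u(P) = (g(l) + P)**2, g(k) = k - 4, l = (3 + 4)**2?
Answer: 4302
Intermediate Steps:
l = 49 (l = 7**2 = 49)
g(k) = -4 + k
u(P) = (45 + P)**2 (u(P) = ((-4 + 49) + P)**2 = (45 + P)**2)
(-1*1*(-2))*(-161) + u(23) = (-1*1*(-2))*(-161) + (45 + 23)**2 = -1*(-2)*(-161) + 68**2 = 2*(-161) + 4624 = -322 + 4624 = 4302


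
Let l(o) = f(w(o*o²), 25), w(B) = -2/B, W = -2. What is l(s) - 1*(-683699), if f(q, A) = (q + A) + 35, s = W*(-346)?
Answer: 113289939142495/165686944 ≈ 6.8376e+5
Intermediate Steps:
s = 692 (s = -2*(-346) = 692)
f(q, A) = 35 + A + q (f(q, A) = (A + q) + 35 = 35 + A + q)
l(o) = 60 - 2/o³ (l(o) = 35 + 25 - 2/o³ = 60 - 2/o³)
l(s) - 1*(-683699) = (60 - 2/692³) - 1*(-683699) = (60 - 2*1/331373888) + 683699 = (60 - 1/165686944) + 683699 = 9941216639/165686944 + 683699 = 113289939142495/165686944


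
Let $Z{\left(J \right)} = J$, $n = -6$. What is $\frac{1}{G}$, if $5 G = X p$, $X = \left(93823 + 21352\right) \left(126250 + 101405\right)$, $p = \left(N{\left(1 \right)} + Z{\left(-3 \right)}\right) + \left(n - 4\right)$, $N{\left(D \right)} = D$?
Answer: $- \frac{1}{62928395100} \approx -1.5891 \cdot 10^{-11}$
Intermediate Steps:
$p = -12$ ($p = \left(1 - 3\right) - 10 = -2 - 10 = -12$)
$X = 26220164625$ ($X = 115175 \cdot 227655 = 26220164625$)
$G = -62928395100$ ($G = \frac{26220164625 \left(-12\right)}{5} = \frac{1}{5} \left(-314641975500\right) = -62928395100$)
$\frac{1}{G} = \frac{1}{-62928395100} = - \frac{1}{62928395100}$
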